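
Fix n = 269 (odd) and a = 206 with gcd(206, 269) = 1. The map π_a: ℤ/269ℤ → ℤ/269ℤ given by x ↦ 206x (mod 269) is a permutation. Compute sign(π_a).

-1

Trace 221: π^k(221) = [221, 65, 209, 14, 194, 152, 108] for k=0..6.
Decompose π into cycles: lengths [268, 1] (2 cycles, including the fixed point 0).
269 − 2 = 267 transpositions; sign(π) = (−1)^267 = -1.
Zolotarev: (206|269) = -1, matching the cycle-count sign.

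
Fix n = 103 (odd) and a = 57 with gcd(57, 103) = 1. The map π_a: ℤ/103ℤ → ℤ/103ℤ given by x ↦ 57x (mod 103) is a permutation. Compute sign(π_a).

-1

Orbit of 56 under x↦57x: [56, 102, 46, 47, 1, 57]… (length divides ord_103(57)).
18 cycles of lengths [6, 6, 6, 6, 6, 6, 6, 6, 6, 6, 6, 6, 6, 6, 6, 6, 6, 1].
Σ(ℓ_i−1) = 103−18 = 85; sign = (−1)^85 = -1.
Check: (57/103) = -1 by Zolotarev.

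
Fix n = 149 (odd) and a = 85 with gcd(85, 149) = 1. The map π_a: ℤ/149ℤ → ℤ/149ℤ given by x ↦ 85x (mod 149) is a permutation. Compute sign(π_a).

+1

Trace 140: π^k(140) = [140, 129, 88, 30, 17, 104, 49] for k=0..6.
5 cycles of lengths [37, 37, 37, 37, 1].
Σ(ℓ_i−1) = 149−5 = 144; sign = (−1)^144 = +1.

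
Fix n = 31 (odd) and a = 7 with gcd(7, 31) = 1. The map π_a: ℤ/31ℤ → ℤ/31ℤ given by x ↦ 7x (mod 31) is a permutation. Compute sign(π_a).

+1

Orbit of 19 under x↦7x: [19, 9, 1, 7, 18, 2, 14]… (length divides ord_31(7)).
Cycle lengths of π_7 on ℤ/31ℤ: [15, 15, 1]; 3 cycles in total.
3 cycles on 31: each ℓ→(−1)^(ℓ−1), product (−1)^28 = +1.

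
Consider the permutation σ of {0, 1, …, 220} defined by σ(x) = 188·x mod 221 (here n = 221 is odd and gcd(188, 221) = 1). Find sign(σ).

-1

Trace 1: π^k(1) = [1, 188, 205, 86, 35, 171, 103] for k=0..6.
Cycle lengths of π_188 on ℤ/221ℤ: [12, 12, 12, 12, 12, 12, 12, 12, 12, 12, 12, 12, 12, 12, 12, 12, 12, 1, 1, 1, 1, 1, 1, 1, 1, 1, 1, 1, 1, 1, 1, 1, 1, 1]; 34 cycles in total.
sign(π) = (−1)^{n − #cycles} = (−1)^{221−34} = (−1)^187 = -1.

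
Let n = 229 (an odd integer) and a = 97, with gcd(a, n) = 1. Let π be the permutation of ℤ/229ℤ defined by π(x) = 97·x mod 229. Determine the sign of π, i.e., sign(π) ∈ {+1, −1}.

+1

Orbit of 174 under x↦97x: [174, 161, 45, 14, 213, 51, 138]… (length divides ord_229(97)).
The orbit structure of x ↦ 97x mod 229: 3 orbits of sizes [114, 114, 1].
229 − 3 = 226 transpositions; sign(π) = (−1)^226 = +1.
Via Zolotarev, sign(π_{97}) = (97|229) = +1.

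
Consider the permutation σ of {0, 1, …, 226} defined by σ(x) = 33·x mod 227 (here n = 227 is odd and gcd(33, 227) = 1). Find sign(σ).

+1

Start at x=78: 78 → 77 → 44 → 90 → 19 → 173 → 34 → … (one orbit).
Cycle lengths of π_33 on ℤ/227ℤ: [113, 113, 1]; 3 cycles in total.
With 3 cycles on 227 points, sign = (−1)^{227−3} = +1.
Zolotarev: (33|227) = +1, matching the cycle-count sign.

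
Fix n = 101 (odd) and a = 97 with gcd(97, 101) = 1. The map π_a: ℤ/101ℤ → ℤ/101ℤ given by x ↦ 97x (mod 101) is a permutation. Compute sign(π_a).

+1

Start at x=25: 25 → 1 → 97 → 16 → 37 → 54 → 87 → … (one orbit).
Decompose π into cycles: lengths [25, 25, 25, 25, 1] (5 cycles, including the fixed point 0).
5 cycles on 101: each ℓ→(−1)^(ℓ−1), product (−1)^96 = +1.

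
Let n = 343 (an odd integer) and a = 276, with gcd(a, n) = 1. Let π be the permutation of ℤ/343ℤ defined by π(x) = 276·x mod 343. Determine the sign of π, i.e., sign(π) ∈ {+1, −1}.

Orbit of 312 under x↦276x: [312, 19, 99, 227, 226, 293, 263]… (length divides ord_343(276)).
Decompose π into cycles: lengths [42, 42, 42, 42, 42, 42, 42, 6, 6, 6, 6, 6, 6, 6, 6, 1] (16 cycles, including the fixed point 0).
sign(π) = (−1)^{n − #cycles} = (−1)^{343−16} = (−1)^327 = -1.
(276|343)_J = -1 (Zolotarev's lemma cross-check).

-1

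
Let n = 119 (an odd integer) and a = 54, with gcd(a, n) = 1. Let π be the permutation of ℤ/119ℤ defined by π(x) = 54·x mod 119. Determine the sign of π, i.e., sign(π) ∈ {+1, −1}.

Start at x=72: 72 → 80 → 36 → 40 → 18 → 20 → 9 → … (one orbit).
5 cycles of lengths [48, 48, 16, 6, 1].
5 cycles on 119: each ℓ→(−1)^(ℓ−1), product (−1)^114 = +1.
Via Zolotarev, sign(π_{54}) = (54|119) = +1.

+1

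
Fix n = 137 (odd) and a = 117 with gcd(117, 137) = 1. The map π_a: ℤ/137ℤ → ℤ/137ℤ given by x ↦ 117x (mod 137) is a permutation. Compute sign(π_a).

-1

Start at x=82: 82 → 4 → 57 → 93 → 58 → 73 → 47 → … (one orbit).
2 cycles of lengths [136, 1].
n − c = 137 − 2 = 135; sign = (−1)^135 = -1.
Via Zolotarev, sign(π_{117}) = (117|137) = -1.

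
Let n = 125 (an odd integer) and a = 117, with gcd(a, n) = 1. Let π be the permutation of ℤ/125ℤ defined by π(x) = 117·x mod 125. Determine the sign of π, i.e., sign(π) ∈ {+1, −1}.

-1

Start at x=34: 34 → 103 → 51 → 92 → 14 → 13 → 21 → … (one orbit).
Cycle lengths of π_117 on ℤ/125ℤ: [100, 20, 4, 1]; 4 cycles in total.
125 − 4 = 121 transpositions; sign(π) = (−1)^121 = -1.
(117|125)_J = -1 (Zolotarev's lemma cross-check).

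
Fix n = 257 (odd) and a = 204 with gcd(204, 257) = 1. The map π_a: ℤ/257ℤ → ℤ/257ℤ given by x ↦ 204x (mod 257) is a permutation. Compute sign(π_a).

Trace 77: π^k(77) = [77, 31, 156, 213, 19, 21, 172] for k=0..6.
π_204 has 2 disjoint cycles with lengths [256, 1] on {0,…,256}.
2 cycles on 257: each ℓ→(−1)^(ℓ−1), product (−1)^255 = -1.

-1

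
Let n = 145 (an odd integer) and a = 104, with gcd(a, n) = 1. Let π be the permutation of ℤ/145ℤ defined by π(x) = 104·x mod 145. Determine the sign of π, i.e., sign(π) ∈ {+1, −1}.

Orbit of 104 under x↦104x: [104, 86, 99, 1]… (length divides ord_145(104)).
38 cycles of lengths [4, 4, 4, 4, 4, 4, 4, 4, 4, 4, 4, 4, 4, 4, 4, 4, 4, 4, 4, 4, 4, 4, 4, 4, 4, 4, 4, 4, 4, 4, 4, 4, 4, 4, 4, 2, 2, 1].
145 − 38 = 107 transpositions; sign(π) = (−1)^107 = -1.
(104|145)_J = -1 (Zolotarev's lemma cross-check).

-1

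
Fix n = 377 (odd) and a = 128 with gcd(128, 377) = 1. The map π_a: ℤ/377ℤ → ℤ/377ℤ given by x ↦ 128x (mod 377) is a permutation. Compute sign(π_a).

+1

Start at x=128: 128 → 173 → 278 → 146 → 215 → 376 → 249 → … (one orbit).
The orbit structure of x ↦ 128x mod 377: 37 orbits of sizes [12, 12, 12, 12, 12, 12, 12, 12, 12, 12, 12, 12, 12, 12, 12, 12, 12, 12, 12, 12, 12, 12, 12, 12, 12, 12, 12, 12, 12, 4, 4, 4, 4, 4, 4, 4, 1].
Σ(ℓ_i−1) = 377−37 = 340; sign = (−1)^340 = +1.
(128|377)_J = +1 (Zolotarev's lemma cross-check).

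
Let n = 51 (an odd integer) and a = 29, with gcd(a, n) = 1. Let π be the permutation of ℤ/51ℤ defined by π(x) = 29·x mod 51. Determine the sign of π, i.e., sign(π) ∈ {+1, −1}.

Orbit of 41 under x↦29x: [41, 16, 5, 43, 23, 4, 14]… (length divides ord_51(29)).
π_29 has 5 disjoint cycles with lengths [16, 16, 16, 2, 1] on {0,…,50}.
n − c = 51 − 5 = 46; sign = (−1)^46 = +1.
Check: (29/51) = +1 by Zolotarev.

+1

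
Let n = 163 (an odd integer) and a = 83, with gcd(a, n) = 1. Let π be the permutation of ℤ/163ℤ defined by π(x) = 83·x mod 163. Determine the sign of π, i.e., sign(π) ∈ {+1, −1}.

+1

Orbit of 15 under x↦83x: [15, 104, 156, 71, 25, 119, 97]… (length divides ord_163(83)).
3 cycles of lengths [81, 81, 1].
n − c = 163 − 3 = 160; sign = (−1)^160 = +1.
Zolotarev: (83|163) = +1, matching the cycle-count sign.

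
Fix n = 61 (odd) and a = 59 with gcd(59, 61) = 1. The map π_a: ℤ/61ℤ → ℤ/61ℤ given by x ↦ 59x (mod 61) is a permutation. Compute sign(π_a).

-1

Trace 30: π^k(30) = [30, 1, 59, 4, 53, 16, 29] for k=0..6.
2 cycles of lengths [60, 1].
61 − 2 = 59 transpositions; sign(π) = (−1)^59 = -1.
Check: (59/61) = -1 by Zolotarev.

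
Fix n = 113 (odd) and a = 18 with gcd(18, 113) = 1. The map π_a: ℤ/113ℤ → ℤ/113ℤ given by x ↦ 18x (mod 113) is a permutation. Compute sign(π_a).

+1

Orbit of 1 under x↦18x: [1, 18, 98, 69, 112, 95, 15]… (length divides ord_113(18)).
Cycle lengths of π_18 on ℤ/113ℤ: [8, 8, 8, 8, 8, 8, 8, 8, 8, 8, 8, 8, 8, 8, 1]; 15 cycles in total.
sign(π) = (−1)^{n − #cycles} = (−1)^{113−15} = (−1)^98 = +1.
Check: (18/113) = +1 by Zolotarev.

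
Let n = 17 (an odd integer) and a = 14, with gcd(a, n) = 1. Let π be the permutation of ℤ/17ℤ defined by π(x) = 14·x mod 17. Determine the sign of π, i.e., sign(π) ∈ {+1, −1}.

Trace 4: π^k(4) = [4, 5, 2, 11, 1, 14, 9] for k=0..6.
π_14 has 2 disjoint cycles with lengths [16, 1] on {0,…,16}.
Σ(ℓ_i−1) = 17−2 = 15; sign = (−1)^15 = -1.
Check: (14/17) = -1 by Zolotarev.

-1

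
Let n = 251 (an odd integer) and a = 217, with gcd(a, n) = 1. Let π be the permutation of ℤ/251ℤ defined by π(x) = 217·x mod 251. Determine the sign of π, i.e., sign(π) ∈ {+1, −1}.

Orbit of 122 under x↦217x: [122, 119, 221, 16, 209, 173, 142]… (length divides ord_251(217)).
π_217 has 3 disjoint cycles with lengths [125, 125, 1] on {0,…,250}.
3 cycles on 251: each ℓ→(−1)^(ℓ−1), product (−1)^248 = +1.

+1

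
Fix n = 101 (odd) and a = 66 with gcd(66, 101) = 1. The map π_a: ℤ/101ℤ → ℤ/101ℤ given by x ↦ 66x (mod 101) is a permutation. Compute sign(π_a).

-1

Orbit of 38 under x↦66x: [38, 84, 90, 82, 59, 56, 60]… (length divides ord_101(66)).
The orbit structure of x ↦ 66x mod 101: 2 orbits of sizes [100, 1].
Σ(ℓ_i−1) = 101−2 = 99; sign = (−1)^99 = -1.
Via Zolotarev, sign(π_{66}) = (66|101) = -1.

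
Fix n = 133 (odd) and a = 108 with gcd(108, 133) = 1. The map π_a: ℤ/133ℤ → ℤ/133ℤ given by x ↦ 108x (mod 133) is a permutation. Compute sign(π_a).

+1

Orbit of 106 under x↦108x: [106, 10, 16, 132, 25, 40, 64]… (length divides ord_133(108)).
The orbit structure of x ↦ 108x mod 133: 9 orbits of sizes [18, 18, 18, 18, 18, 18, 18, 6, 1].
sign(π) = (−1)^{n − #cycles} = (−1)^{133−9} = (−1)^124 = +1.
Zolotarev: (108|133) = +1, matching the cycle-count sign.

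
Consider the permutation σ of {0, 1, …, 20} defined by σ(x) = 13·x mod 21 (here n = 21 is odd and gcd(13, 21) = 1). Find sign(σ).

-1

Orbit of 13 under x↦13x: [13, 1]… (length divides ord_21(13)).
π_13 has 12 disjoint cycles with lengths [2, 2, 2, 2, 2, 2, 2, 2, 2, 1, 1, 1] on {0,…,20}.
sign(π) = (−1)^{n − #cycles} = (−1)^{21−12} = (−1)^9 = -1.
Via Zolotarev, sign(π_{13}) = (13|21) = -1.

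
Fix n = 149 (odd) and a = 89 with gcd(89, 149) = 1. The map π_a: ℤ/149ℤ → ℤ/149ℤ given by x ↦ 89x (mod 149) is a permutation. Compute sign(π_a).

-1

Orbit of 84 under x↦89x: [84, 26, 79, 28, 108, 76, 59]… (length divides ord_149(89)).
Decompose π into cycles: lengths [148, 1] (2 cycles, including the fixed point 0).
2 cycles on 149: each ℓ→(−1)^(ℓ−1), product (−1)^147 = -1.
Zolotarev: (89|149) = -1, matching the cycle-count sign.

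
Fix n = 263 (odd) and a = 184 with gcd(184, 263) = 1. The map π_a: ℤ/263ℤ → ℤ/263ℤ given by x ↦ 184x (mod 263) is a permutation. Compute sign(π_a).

+1

Start at x=18: 18 → 156 → 37 → 233 → 3 → 26 → 50 → … (one orbit).
Cycle lengths of π_184 on ℤ/263ℤ: [131, 131, 1]; 3 cycles in total.
With 3 cycles on 263 points, sign = (−1)^{263−3} = +1.
Via Zolotarev, sign(π_{184}) = (184|263) = +1.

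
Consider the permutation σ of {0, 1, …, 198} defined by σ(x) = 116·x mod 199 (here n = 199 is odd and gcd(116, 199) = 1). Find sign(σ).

Trace 121: π^k(121) = [121, 106, 157, 103, 8, 132, 188] for k=0..6.
7 cycles of lengths [33, 33, 33, 33, 33, 33, 1].
sign(π) = (−1)^{n − #cycles} = (−1)^{199−7} = (−1)^192 = +1.
Via Zolotarev, sign(π_{116}) = (116|199) = +1.

+1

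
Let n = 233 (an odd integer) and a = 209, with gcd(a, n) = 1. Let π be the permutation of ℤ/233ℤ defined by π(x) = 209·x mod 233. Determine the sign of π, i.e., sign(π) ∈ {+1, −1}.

Orbit of 197 under x↦209x: [197, 165, 1, 209, 110, 156, 217]… (length divides ord_233(209)).
Cycle type of π: 232 + 1; total 2 cycles.
n − c = 233 − 2 = 231; sign = (−1)^231 = -1.
Check: (209/233) = -1 by Zolotarev.

-1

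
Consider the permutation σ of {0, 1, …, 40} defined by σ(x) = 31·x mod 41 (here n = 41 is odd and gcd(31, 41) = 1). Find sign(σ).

Orbit of 10 under x↦31x: [10, 23, 16, 4, 1, 31, 18]… (length divides ord_41(31)).
The orbit structure of x ↦ 31x mod 41: 5 orbits of sizes [10, 10, 10, 10, 1].
With 5 cycles on 41 points, sign = (−1)^{41−5} = +1.
The Jacobi symbol (31|41) = +1 (Zolotarev) agrees.

+1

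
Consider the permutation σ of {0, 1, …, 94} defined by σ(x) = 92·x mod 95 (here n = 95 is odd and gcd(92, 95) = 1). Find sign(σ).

Start at x=7: 7 → 74 → 63 → 1 → 92 → 9 → 68 → … (one orbit).
Decompose π into cycles: lengths [36, 36, 9, 9, 4, 1] (6 cycles, including the fixed point 0).
Σ(ℓ_i−1) = 95−6 = 89; sign = (−1)^89 = -1.
Via Zolotarev, sign(π_{92}) = (92|95) = -1.

-1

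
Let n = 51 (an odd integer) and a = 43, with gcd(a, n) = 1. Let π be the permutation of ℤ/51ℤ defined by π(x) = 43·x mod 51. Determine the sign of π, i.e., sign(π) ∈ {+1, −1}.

+1

Orbit of 25 under x↦43x: [25, 4, 19, 1, 43, 13, 49]… (length divides ord_51(43)).
π_43 has 9 disjoint cycles with lengths [8, 8, 8, 8, 8, 8, 1, 1, 1] on {0,…,50}.
With 9 cycles on 51 points, sign = (−1)^{51−9} = +1.
Zolotarev: (43|51) = +1, matching the cycle-count sign.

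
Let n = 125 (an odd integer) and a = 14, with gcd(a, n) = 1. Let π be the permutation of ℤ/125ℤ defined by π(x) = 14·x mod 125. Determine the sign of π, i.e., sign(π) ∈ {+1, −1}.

+1

Trace 104: π^k(104) = [104, 81, 9, 1, 14, 71, 119] for k=0..6.
Decompose π into cycles: lengths [50, 50, 10, 10, 2, 2, 1] (7 cycles, including the fixed point 0).
7 cycles on 125: each ℓ→(−1)^(ℓ−1), product (−1)^118 = +1.
Zolotarev: (14|125) = +1, matching the cycle-count sign.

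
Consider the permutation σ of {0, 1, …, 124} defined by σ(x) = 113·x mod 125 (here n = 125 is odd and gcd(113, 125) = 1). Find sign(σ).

Start at x=66: 66 → 83 → 4 → 77 → 76 → 88 → 69 → … (one orbit).
π_113 has 4 disjoint cycles with lengths [100, 20, 4, 1] on {0,…,124}.
With 4 cycles on 125 points, sign = (−1)^{125−4} = -1.

-1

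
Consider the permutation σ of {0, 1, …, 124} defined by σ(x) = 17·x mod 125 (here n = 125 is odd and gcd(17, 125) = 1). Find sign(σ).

Trace 13: π^k(13) = [13, 96, 7, 119, 23, 16, 22] for k=0..6.
π_17 has 4 disjoint cycles with lengths [100, 20, 4, 1] on {0,…,124}.
With 4 cycles on 125 points, sign = (−1)^{125−4} = -1.
Via Zolotarev, sign(π_{17}) = (17|125) = -1.

-1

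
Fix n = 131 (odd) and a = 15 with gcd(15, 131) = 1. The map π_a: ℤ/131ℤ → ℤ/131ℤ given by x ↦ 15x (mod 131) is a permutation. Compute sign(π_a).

Trace 46: π^k(46) = [46, 35, 1, 15, 94, 100, 59] for k=0..6.
The orbit structure of x ↦ 15x mod 131: 3 orbits of sizes [65, 65, 1].
3 cycles on 131: each ℓ→(−1)^(ℓ−1), product (−1)^128 = +1.

+1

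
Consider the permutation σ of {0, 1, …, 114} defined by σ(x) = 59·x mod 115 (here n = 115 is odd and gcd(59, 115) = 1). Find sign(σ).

Trace 29: π^k(29) = [29, 101, 94, 26, 39, 1, 59] for k=0..6.
The orbit structure of x ↦ 59x mod 115: 9 orbits of sizes [22, 22, 22, 22, 11, 11, 2, 2, 1].
sign(π) = (−1)^{n − #cycles} = (−1)^{115−9} = (−1)^106 = +1.
The Jacobi symbol (59|115) = +1 (Zolotarev) agrees.

+1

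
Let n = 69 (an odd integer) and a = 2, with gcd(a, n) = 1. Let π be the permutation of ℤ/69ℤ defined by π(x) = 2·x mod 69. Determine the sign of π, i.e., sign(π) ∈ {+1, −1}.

-1

Trace 64: π^k(64) = [64, 59, 49, 29, 58, 47, 25] for k=0..6.
The orbit structure of x ↦ 2x mod 69: 6 orbits of sizes [22, 22, 11, 11, 2, 1].
n − c = 69 − 6 = 63; sign = (−1)^63 = -1.
Via Zolotarev, sign(π_{2}) = (2|69) = -1.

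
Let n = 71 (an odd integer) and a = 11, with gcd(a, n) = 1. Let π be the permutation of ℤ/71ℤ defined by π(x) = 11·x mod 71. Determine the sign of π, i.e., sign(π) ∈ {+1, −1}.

Orbit of 40 under x↦11x: [40, 14, 12, 61, 32, 68, 38]… (length divides ord_71(11)).
π_11 has 2 disjoint cycles with lengths [70, 1] on {0,…,70}.
2 cycles on 71: each ℓ→(−1)^(ℓ−1), product (−1)^69 = -1.
The Jacobi symbol (11|71) = -1 (Zolotarev) agrees.

-1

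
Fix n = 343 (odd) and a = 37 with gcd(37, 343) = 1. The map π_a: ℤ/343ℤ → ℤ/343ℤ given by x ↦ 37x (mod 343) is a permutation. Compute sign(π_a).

Trace 256: π^k(256) = [256, 211, 261, 53, 246, 184, 291] for k=0..6.
7 cycles of lengths [147, 147, 21, 21, 3, 3, 1].
343 − 7 = 336 transpositions; sign(π) = (−1)^336 = +1.
(37|343)_J = +1 (Zolotarev's lemma cross-check).

+1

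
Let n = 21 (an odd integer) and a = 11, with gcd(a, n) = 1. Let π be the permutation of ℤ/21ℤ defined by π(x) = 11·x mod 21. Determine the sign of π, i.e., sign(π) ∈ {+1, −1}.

Trace 11: π^k(11) = [11, 16, 8, 4, 2, 1] for k=0..5.
Cycle lengths of π_11 on ℤ/21ℤ: [6, 6, 3, 3, 2, 1]; 6 cycles in total.
Σ(ℓ_i−1) = 21−6 = 15; sign = (−1)^15 = -1.

-1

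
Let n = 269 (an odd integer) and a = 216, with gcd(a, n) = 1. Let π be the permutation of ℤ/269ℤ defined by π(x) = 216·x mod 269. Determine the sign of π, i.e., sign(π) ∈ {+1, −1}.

+1

Trace 253: π^k(253) = [253, 41, 248, 37, 191, 99, 133] for k=0..6.
3 cycles of lengths [134, 134, 1].
3 cycles on 269: each ℓ→(−1)^(ℓ−1), product (−1)^266 = +1.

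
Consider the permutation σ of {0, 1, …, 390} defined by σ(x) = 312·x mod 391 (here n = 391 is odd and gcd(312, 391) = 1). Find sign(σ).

-1

Orbit of 277 under x↦312x: [277, 13, 146, 196, 156, 188, 6]… (length divides ord_391(312)).
Cycle lengths of π_312 on ℤ/391ℤ: [176, 176, 16, 11, 11, 1]; 6 cycles in total.
n − c = 391 − 6 = 385; sign = (−1)^385 = -1.
Via Zolotarev, sign(π_{312}) = (312|391) = -1.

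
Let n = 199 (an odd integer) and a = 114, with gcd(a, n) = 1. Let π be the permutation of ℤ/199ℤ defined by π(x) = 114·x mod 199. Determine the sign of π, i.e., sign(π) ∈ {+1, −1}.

Trace 63: π^k(63) = [63, 18, 62, 103, 1, 114, 61] for k=0..6.
19 cycles of lengths [11, 11, 11, 11, 11, 11, 11, 11, 11, 11, 11, 11, 11, 11, 11, 11, 11, 11, 1].
Σ(ℓ_i−1) = 199−19 = 180; sign = (−1)^180 = +1.
(114|199)_J = +1 (Zolotarev's lemma cross-check).

+1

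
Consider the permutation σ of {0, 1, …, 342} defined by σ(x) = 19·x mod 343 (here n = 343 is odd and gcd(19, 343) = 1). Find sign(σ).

-1

Start at x=1: 1 → 19 → 18 → 342 → 324 → 325 → 1 (one orbit).
58 cycles of lengths [6, 6, 6, 6, 6, 6, 6, 6, 6, 6, 6, 6, 6, 6, 6, 6, 6, 6, 6, 6, 6, 6, 6, 6, 6, 6, 6, 6, 6, 6, 6, 6, 6, 6, 6, 6, 6, 6, 6, 6, 6, 6, 6, 6, 6, 6, 6, 6, 6, 6, 6, 6, 6, 6, 6, 6, 6, 1].
With 58 cycles on 343 points, sign = (−1)^{343−58} = -1.
(19|343)_J = -1 (Zolotarev's lemma cross-check).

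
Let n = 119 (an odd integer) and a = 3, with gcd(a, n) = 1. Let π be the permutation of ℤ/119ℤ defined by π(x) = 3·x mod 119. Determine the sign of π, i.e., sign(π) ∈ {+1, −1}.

+1

Start at x=31: 31 → 93 → 41 → 4 → 12 → 36 → 108 → … (one orbit).
5 cycles of lengths [48, 48, 16, 6, 1].
With 5 cycles on 119 points, sign = (−1)^{119−5} = +1.
Via Zolotarev, sign(π_{3}) = (3|119) = +1.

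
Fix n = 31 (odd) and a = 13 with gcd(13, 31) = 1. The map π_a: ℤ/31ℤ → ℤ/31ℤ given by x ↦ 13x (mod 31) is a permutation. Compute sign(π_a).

Start at x=4: 4 → 21 → 25 → 15 → 9 → 24 → 2 → … (one orbit).
2 cycles of lengths [30, 1].
31 − 2 = 29 transpositions; sign(π) = (−1)^29 = -1.
Check: (13/31) = -1 by Zolotarev.

-1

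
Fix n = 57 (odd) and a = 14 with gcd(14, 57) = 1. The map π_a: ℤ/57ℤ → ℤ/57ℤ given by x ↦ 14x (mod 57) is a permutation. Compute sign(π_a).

+1

Start at x=1: 1 → 14 → 25 → 8 → 55 → 29 → 7 → … (one orbit).
Decompose π into cycles: lengths [18, 18, 18, 2, 1] (5 cycles, including the fixed point 0).
Σ(ℓ_i−1) = 57−5 = 52; sign = (−1)^52 = +1.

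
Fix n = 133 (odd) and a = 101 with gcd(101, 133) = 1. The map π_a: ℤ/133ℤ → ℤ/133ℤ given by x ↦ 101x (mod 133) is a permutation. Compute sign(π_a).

-1

Orbit of 101 under x↦101x: [101, 93, 83, 4, 5, 106, 66]… (length divides ord_133(101)).
10 cycles of lengths [18, 18, 18, 18, 18, 18, 9, 9, 6, 1].
sign(π) = (−1)^{n − #cycles} = (−1)^{133−10} = (−1)^123 = -1.
The Jacobi symbol (101|133) = -1 (Zolotarev) agrees.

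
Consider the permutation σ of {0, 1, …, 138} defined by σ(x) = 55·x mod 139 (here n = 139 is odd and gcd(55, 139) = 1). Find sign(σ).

+1

Trace 116: π^k(116) = [116, 125, 64, 45, 112, 44, 57] for k=0..6.
Cycle lengths of π_55 on ℤ/139ℤ: [23, 23, 23, 23, 23, 23, 1]; 7 cycles in total.
n − c = 139 − 7 = 132; sign = (−1)^132 = +1.
Check: (55/139) = +1 by Zolotarev.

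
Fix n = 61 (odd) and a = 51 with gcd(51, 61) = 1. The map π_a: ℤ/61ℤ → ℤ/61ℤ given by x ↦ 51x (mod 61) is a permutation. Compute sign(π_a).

Trace 2: π^k(2) = [2, 41, 17, 13, 53, 19, 54] for k=0..6.
2 cycles of lengths [60, 1].
2 cycles on 61: each ℓ→(−1)^(ℓ−1), product (−1)^59 = -1.
The Jacobi symbol (51|61) = -1 (Zolotarev) agrees.

-1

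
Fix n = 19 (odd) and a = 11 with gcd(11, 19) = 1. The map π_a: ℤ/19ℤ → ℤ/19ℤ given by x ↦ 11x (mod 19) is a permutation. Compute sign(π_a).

Orbit of 11 under x↦11x: [11, 7, 1]… (length divides ord_19(11)).
7 cycles of lengths [3, 3, 3, 3, 3, 3, 1].
With 7 cycles on 19 points, sign = (−1)^{19−7} = +1.
The Jacobi symbol (11|19) = +1 (Zolotarev) agrees.

+1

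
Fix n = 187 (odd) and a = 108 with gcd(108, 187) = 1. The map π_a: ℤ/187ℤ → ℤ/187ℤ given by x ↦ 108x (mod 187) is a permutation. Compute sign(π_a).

-1

Trace 86: π^k(86) = [86, 125, 36, 148, 89, 75, 59] for k=0..6.
Decompose π into cycles: lengths [80, 80, 16, 5, 5, 1] (6 cycles, including the fixed point 0).
Σ(ℓ_i−1) = 187−6 = 181; sign = (−1)^181 = -1.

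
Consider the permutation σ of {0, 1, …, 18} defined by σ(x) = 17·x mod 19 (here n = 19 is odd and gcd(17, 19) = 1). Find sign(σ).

Trace 17: π^k(17) = [17, 4, 11, 16, 6, 7, 5] for k=0..6.
The orbit structure of x ↦ 17x mod 19: 3 orbits of sizes [9, 9, 1].
sign(π) = (−1)^{n − #cycles} = (−1)^{19−3} = (−1)^16 = +1.
Via Zolotarev, sign(π_{17}) = (17|19) = +1.

+1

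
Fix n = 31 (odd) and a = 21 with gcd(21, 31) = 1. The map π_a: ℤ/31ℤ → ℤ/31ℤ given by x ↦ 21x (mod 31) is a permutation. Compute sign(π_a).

-1

Start at x=14: 14 → 15 → 5 → 12 → 4 → 22 → 28 → … (one orbit).
The orbit structure of x ↦ 21x mod 31: 2 orbits of sizes [30, 1].
2 cycles on 31: each ℓ→(−1)^(ℓ−1), product (−1)^29 = -1.
The Jacobi symbol (21|31) = -1 (Zolotarev) agrees.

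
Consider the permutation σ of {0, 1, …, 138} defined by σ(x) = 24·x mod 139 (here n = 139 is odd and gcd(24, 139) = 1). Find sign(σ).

Trace 41: π^k(41) = [41, 11, 125, 81, 137, 91, 99] for k=0..6.
Cycle lengths of π_24 on ℤ/139ℤ: [69, 69, 1]; 3 cycles in total.
139 − 3 = 136 transpositions; sign(π) = (−1)^136 = +1.

+1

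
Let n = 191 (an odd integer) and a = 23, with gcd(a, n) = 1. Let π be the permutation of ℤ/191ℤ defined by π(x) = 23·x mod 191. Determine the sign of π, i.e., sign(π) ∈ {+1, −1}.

Trace 20: π^k(20) = [20, 78, 75, 6, 138, 118, 40] for k=0..6.
π_23 has 3 disjoint cycles with lengths [95, 95, 1] on {0,…,190}.
191 − 3 = 188 transpositions; sign(π) = (−1)^188 = +1.

+1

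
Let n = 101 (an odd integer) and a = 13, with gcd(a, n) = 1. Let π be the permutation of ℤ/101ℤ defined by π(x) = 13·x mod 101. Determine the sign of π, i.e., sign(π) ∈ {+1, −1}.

+1

Start at x=77: 77 → 92 → 85 → 95 → 23 → 97 → 49 → … (one orbit).
Cycle type of π: 50×2 + 1; total 3 cycles.
101 − 3 = 98 transpositions; sign(π) = (−1)^98 = +1.
The Jacobi symbol (13|101) = +1 (Zolotarev) agrees.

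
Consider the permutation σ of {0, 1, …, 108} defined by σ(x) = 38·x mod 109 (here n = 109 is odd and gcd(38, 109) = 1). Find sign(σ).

Start at x=75: 75 → 16 → 63 → 105 → 66 → 1 → 38 → … (one orbit).
Decompose π into cycles: lengths [9, 9, 9, 9, 9, 9, 9, 9, 9, 9, 9, 9, 1] (13 cycles, including the fixed point 0).
With 13 cycles on 109 points, sign = (−1)^{109−13} = +1.

+1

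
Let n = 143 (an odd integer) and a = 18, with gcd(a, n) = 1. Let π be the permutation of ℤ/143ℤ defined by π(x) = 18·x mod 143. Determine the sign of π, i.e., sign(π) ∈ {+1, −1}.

Trace 27: π^k(27) = [27, 57, 25, 21, 92, 83, 64] for k=0..6.
Cycle lengths of π_18 on ℤ/143ℤ: [20, 20, 20, 20, 20, 20, 10, 4, 4, 4, 1]; 11 cycles in total.
11 cycles on 143: each ℓ→(−1)^(ℓ−1), product (−1)^132 = +1.

+1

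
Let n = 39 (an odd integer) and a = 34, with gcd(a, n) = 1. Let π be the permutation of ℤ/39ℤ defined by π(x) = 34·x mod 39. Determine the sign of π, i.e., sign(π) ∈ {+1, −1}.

Start at x=34: 34 → 25 → 31 → 1 → 34 (one orbit).
Cycle type of π: 4×9 + 1×3; total 12 cycles.
n − c = 39 − 12 = 27; sign = (−1)^27 = -1.

-1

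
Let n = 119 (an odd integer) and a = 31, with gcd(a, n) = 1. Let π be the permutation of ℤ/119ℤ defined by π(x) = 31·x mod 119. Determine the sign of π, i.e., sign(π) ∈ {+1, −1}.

Trace 5: π^k(5) = [5, 36, 45, 86, 48, 60, 75] for k=0..6.
Decompose π into cycles: lengths [48, 48, 16, 6, 1] (5 cycles, including the fixed point 0).
5 cycles on 119: each ℓ→(−1)^(ℓ−1), product (−1)^114 = +1.
Via Zolotarev, sign(π_{31}) = (31|119) = +1.

+1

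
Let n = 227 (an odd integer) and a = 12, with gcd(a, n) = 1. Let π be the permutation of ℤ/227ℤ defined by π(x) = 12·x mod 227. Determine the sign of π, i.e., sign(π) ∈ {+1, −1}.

+1

Start at x=207: 207 → 214 → 71 → 171 → 9 → 108 → 161 → … (one orbit).
Cycle lengths of π_12 on ℤ/227ℤ: [113, 113, 1]; 3 cycles in total.
n − c = 227 − 3 = 224; sign = (−1)^224 = +1.
(12|227)_J = +1 (Zolotarev's lemma cross-check).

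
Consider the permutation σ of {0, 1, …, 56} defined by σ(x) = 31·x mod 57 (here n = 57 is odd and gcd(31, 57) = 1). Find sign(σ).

-1

Orbit of 46 under x↦31x: [46, 1, 31, 49, 37, 7]… (length divides ord_57(31)).
12 cycles of lengths [6, 6, 6, 6, 6, 6, 6, 6, 6, 1, 1, 1].
n − c = 57 − 12 = 45; sign = (−1)^45 = -1.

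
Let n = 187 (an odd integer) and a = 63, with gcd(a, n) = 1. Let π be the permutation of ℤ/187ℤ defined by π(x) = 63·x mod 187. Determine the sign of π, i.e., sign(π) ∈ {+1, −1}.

Trace 90: π^k(90) = [90, 60, 40, 89, 184, 185, 61] for k=0..6.
π_63 has 5 disjoint cycles with lengths [80, 80, 16, 10, 1] on {0,…,186}.
n − c = 187 − 5 = 182; sign = (−1)^182 = +1.
Zolotarev: (63|187) = +1, matching the cycle-count sign.

+1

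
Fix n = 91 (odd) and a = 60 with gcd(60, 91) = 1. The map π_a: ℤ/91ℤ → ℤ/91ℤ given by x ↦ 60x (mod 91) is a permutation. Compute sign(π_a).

Orbit of 51 under x↦60x: [51, 57, 53, 86, 64, 18, 79]… (length divides ord_91(60)).
π_60 has 12 disjoint cycles with lengths [12, 12, 12, 12, 12, 12, 4, 4, 4, 3, 3, 1] on {0,…,90}.
With 12 cycles on 91 points, sign = (−1)^{91−12} = -1.
(60|91)_J = -1 (Zolotarev's lemma cross-check).

-1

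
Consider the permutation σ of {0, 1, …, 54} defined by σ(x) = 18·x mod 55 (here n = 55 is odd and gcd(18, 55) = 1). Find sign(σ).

Start at x=26: 26 → 28 → 9 → 52 → 1 → 18 → 49 → … (one orbit).
5 cycles of lengths [20, 20, 10, 4, 1].
n − c = 55 − 5 = 50; sign = (−1)^50 = +1.
Zolotarev: (18|55) = +1, matching the cycle-count sign.

+1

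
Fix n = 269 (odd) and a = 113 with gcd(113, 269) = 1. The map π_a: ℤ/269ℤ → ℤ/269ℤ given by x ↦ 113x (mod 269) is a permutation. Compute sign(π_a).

-1

Orbit of 40 under x↦113x: [40, 216, 198, 47, 200, 4, 183]… (length divides ord_269(113)).
Cycle lengths of π_113 on ℤ/269ℤ: [268, 1]; 2 cycles in total.
n − c = 269 − 2 = 267; sign = (−1)^267 = -1.
The Jacobi symbol (113|269) = -1 (Zolotarev) agrees.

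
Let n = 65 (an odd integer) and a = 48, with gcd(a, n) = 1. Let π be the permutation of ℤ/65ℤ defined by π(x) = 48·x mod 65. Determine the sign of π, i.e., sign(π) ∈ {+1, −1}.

-1

Trace 48: π^k(48) = [48, 29, 27, 61, 3, 14, 22] for k=0..6.
The orbit structure of x ↦ 48x mod 65: 10 orbits of sizes [12, 12, 12, 12, 4, 3, 3, 3, 3, 1].
65 − 10 = 55 transpositions; sign(π) = (−1)^55 = -1.
Zolotarev: (48|65) = -1, matching the cycle-count sign.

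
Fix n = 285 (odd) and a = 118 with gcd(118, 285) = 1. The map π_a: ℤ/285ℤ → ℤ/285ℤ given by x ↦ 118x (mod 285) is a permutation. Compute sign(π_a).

Trace 82: π^k(82) = [82, 271, 58, 4, 187, 121, 28] for k=0..6.
Cycle lengths of π_118 on ℤ/285ℤ: [36, 36, 36, 36, 36, 36, 9, 9, 9, 9, 9, 9, 4, 4, 4, 1, 1, 1]; 18 cycles in total.
Σ(ℓ_i−1) = 285−18 = 267; sign = (−1)^267 = -1.
Check: (118/285) = -1 by Zolotarev.

-1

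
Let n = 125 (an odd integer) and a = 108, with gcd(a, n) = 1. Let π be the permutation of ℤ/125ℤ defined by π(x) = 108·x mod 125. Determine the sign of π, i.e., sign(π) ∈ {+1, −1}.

-1

Start at x=32: 32 → 81 → 123 → 34 → 47 → 76 → 83 → … (one orbit).
Cycle lengths of π_108 on ℤ/125ℤ: [100, 20, 4, 1]; 4 cycles in total.
125 − 4 = 121 transpositions; sign(π) = (−1)^121 = -1.
(108|125)_J = -1 (Zolotarev's lemma cross-check).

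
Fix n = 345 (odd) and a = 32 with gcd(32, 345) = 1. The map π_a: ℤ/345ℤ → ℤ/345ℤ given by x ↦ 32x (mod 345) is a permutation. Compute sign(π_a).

Orbit of 31 under x↦32x: [31, 302, 4, 128, 301, 317, 139]… (length divides ord_345(32)).
π_32 has 15 disjoint cycles with lengths [44, 44, 44, 44, 44, 44, 22, 22, 11, 11, 4, 4, 4, 2, 1] on {0,…,344}.
sign(π) = (−1)^{n − #cycles} = (−1)^{345−15} = (−1)^330 = +1.
The Jacobi symbol (32|345) = +1 (Zolotarev) agrees.

+1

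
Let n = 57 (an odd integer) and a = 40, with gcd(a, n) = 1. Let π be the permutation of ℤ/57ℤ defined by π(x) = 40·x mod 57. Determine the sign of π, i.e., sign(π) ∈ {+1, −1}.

Trace 37: π^k(37) = [37, 55, 34, 49, 22, 25, 31] for k=0..6.
π_40 has 6 disjoint cycles with lengths [18, 18, 18, 1, 1, 1] on {0,…,56}.
n − c = 57 − 6 = 51; sign = (−1)^51 = -1.
Check: (40/57) = -1 by Zolotarev.

-1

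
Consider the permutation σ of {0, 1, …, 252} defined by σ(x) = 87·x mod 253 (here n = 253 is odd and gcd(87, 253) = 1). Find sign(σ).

-1

Start at x=32: 32 → 1 → 87 → 232 → 197 → 188 → 164 → … (one orbit).
Cycle lengths of π_87 on ℤ/253ℤ: [22, 22, 22, 22, 22, 22, 22, 22, 22, 22, 11, 11, 2, 2, 2, 2, 2, 1]; 18 cycles in total.
253 − 18 = 235 transpositions; sign(π) = (−1)^235 = -1.
Check: (87/253) = -1 by Zolotarev.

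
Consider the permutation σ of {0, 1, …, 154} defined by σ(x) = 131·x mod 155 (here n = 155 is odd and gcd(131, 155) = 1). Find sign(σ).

+1

Orbit of 71 under x↦131x: [71, 1, 131, 111, 126, 76, 36]… (length divides ord_155(131)).
The orbit structure of x ↦ 131x mod 155: 15 orbits of sizes [15, 15, 15, 15, 15, 15, 15, 15, 15, 15, 1, 1, 1, 1, 1].
155 − 15 = 140 transpositions; sign(π) = (−1)^140 = +1.
(131|155)_J = +1 (Zolotarev's lemma cross-check).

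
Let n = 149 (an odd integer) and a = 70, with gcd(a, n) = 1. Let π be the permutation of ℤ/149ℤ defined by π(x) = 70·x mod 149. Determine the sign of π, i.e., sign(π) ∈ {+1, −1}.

-1

Orbit of 134 under x↦70x: [134, 142, 106, 119, 135, 63, 89]… (length divides ord_149(70)).
π_70 has 2 disjoint cycles with lengths [148, 1] on {0,…,148}.
2 cycles on 149: each ℓ→(−1)^(ℓ−1), product (−1)^147 = -1.
The Jacobi symbol (70|149) = -1 (Zolotarev) agrees.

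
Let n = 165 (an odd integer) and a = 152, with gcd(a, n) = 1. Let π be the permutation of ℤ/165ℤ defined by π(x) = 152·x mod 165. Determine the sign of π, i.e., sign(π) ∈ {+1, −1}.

Orbit of 34 under x↦152x: [34, 53, 136, 47, 49, 23, 31]… (length divides ord_165(152)).
Decompose π into cycles: lengths [20, 20, 20, 20, 20, 20, 10, 10, 5, 5, 4, 4, 4, 2, 1] (15 cycles, including the fixed point 0).
n − c = 165 − 15 = 150; sign = (−1)^150 = +1.
The Jacobi symbol (152|165) = +1 (Zolotarev) agrees.

+1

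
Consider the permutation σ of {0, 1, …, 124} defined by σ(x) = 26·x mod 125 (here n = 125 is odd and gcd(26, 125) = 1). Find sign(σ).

Start at x=26: 26 → 51 → 76 → 101 → 1 → 26 (one orbit).
π_26 has 45 disjoint cycles with lengths [5, 5, 5, 5, 5, 5, 5, 5, 5, 5, 5, 5, 5, 5, 5, 5, 5, 5, 5, 5, 1, 1, 1, 1, 1, 1, 1, 1, 1, 1, 1, 1, 1, 1, 1, 1, 1, 1, 1, 1, 1, 1, 1, 1, 1] on {0,…,124}.
With 45 cycles on 125 points, sign = (−1)^{125−45} = +1.

+1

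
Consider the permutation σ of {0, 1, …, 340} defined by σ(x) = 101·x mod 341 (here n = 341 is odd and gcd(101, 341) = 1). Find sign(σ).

-1

Start at x=32: 32 → 163 → 95 → 47 → 314 → 1 → 101 → … (one orbit).
38 cycles of lengths [10, 10, 10, 10, 10, 10, 10, 10, 10, 10, 10, 10, 10, 10, 10, 10, 10, 10, 10, 10, 10, 10, 10, 10, 10, 10, 10, 10, 10, 10, 10, 5, 5, 5, 5, 5, 5, 1].
With 38 cycles on 341 points, sign = (−1)^{341−38} = -1.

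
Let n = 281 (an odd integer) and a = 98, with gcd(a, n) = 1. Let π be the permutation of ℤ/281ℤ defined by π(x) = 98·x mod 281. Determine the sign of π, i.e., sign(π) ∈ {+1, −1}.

+1

Trace 1: π^k(1) = [1, 98, 50, 123, 252, 249, 236] for k=0..6.
π_98 has 9 disjoint cycles with lengths [35, 35, 35, 35, 35, 35, 35, 35, 1] on {0,…,280}.
n − c = 281 − 9 = 272; sign = (−1)^272 = +1.
The Jacobi symbol (98|281) = +1 (Zolotarev) agrees.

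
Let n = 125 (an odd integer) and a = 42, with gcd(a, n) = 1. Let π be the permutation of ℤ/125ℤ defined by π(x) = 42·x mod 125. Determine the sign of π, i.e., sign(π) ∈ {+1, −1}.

Trace 38: π^k(38) = [38, 96, 32, 94, 73, 66, 22] for k=0..6.
Decompose π into cycles: lengths [100, 20, 4, 1] (4 cycles, including the fixed point 0).
125 − 4 = 121 transpositions; sign(π) = (−1)^121 = -1.

-1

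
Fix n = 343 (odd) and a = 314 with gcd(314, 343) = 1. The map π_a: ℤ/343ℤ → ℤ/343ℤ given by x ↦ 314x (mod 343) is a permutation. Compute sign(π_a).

-1

Orbit of 246 under x↦314x: [246, 69, 57, 62, 260, 6, 169]… (length divides ord_343(314)).
π_314 has 10 disjoint cycles with lengths [98, 98, 98, 14, 14, 14, 2, 2, 2, 1] on {0,…,342}.
10 cycles on 343: each ℓ→(−1)^(ℓ−1), product (−1)^333 = -1.
Zolotarev: (314|343) = -1, matching the cycle-count sign.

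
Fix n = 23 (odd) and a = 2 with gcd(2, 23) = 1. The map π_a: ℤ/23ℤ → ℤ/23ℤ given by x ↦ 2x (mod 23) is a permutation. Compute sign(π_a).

Trace 16: π^k(16) = [16, 9, 18, 13, 3, 6, 12] for k=0..6.
Cycle type of π: 11×2 + 1; total 3 cycles.
n − c = 23 − 3 = 20; sign = (−1)^20 = +1.

+1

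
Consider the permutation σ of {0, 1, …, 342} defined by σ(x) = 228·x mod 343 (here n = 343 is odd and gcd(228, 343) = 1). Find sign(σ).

+1

Start at x=4: 4 → 226 → 78 → 291 → 149 → 15 → 333 → … (one orbit).
Cycle lengths of π_228 on ℤ/343ℤ: [147, 147, 21, 21, 3, 3, 1]; 7 cycles in total.
Σ(ℓ_i−1) = 343−7 = 336; sign = (−1)^336 = +1.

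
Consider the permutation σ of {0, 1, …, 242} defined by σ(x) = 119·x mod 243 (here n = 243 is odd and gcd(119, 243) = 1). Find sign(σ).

-1

Trace 176: π^k(176) = [176, 46, 128, 166, 71, 187, 140] for k=0..6.
Decompose π into cycles: lengths [162, 54, 18, 6, 2, 1] (6 cycles, including the fixed point 0).
6 cycles on 243: each ℓ→(−1)^(ℓ−1), product (−1)^237 = -1.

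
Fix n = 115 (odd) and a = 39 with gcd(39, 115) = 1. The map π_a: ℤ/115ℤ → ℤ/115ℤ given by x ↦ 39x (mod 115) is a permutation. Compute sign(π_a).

+1

Orbit of 41 under x↦39x: [41, 104, 31, 59, 1, 39, 26]… (length divides ord_115(39)).
The orbit structure of x ↦ 39x mod 115: 9 orbits of sizes [22, 22, 22, 22, 11, 11, 2, 2, 1].
9 cycles on 115: each ℓ→(−1)^(ℓ−1), product (−1)^106 = +1.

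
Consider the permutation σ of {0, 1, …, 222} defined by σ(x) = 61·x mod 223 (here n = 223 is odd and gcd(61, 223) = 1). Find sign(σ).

Start at x=204: 204 → 179 → 215 → 181 → 114 → 41 → 48 → … (one orbit).
Cycle type of π: 222 + 1; total 2 cycles.
With 2 cycles on 223 points, sign = (−1)^{223−2} = -1.
Zolotarev: (61|223) = -1, matching the cycle-count sign.

-1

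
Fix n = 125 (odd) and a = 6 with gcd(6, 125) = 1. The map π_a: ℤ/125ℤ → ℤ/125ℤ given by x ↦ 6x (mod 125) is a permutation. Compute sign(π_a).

+1

Orbit of 1 under x↦6x: [1, 6, 36, 91, 46, 26, 31]… (length divides ord_125(6)).
Decompose π into cycles: lengths [25, 25, 25, 25, 5, 5, 5, 5, 1, 1, 1, 1, 1] (13 cycles, including the fixed point 0).
125 − 13 = 112 transpositions; sign(π) = (−1)^112 = +1.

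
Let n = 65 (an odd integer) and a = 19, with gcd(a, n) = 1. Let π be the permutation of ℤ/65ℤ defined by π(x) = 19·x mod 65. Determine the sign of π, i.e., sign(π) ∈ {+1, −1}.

Start at x=51: 51 → 59 → 16 → 44 → 56 → 24 → 1 → … (one orbit).
Cycle lengths of π_19 on ℤ/65ℤ: [12, 12, 12, 12, 12, 2, 2, 1]; 8 cycles in total.
n − c = 65 − 8 = 57; sign = (−1)^57 = -1.
Zolotarev: (19|65) = -1, matching the cycle-count sign.

-1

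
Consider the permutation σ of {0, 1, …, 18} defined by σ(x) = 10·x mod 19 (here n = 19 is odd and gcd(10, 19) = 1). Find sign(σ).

-1

Start at x=12: 12 → 6 → 3 → 11 → 15 → 17 → 18 → … (one orbit).
Cycle type of π: 18 + 1; total 2 cycles.
19 − 2 = 17 transpositions; sign(π) = (−1)^17 = -1.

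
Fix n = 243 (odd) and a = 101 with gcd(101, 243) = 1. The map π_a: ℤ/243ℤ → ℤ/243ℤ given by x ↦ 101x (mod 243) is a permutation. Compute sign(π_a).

Start at x=49: 49 → 89 → 241 → 41 → 10 → 38 → 193 → … (one orbit).
Cycle lengths of π_101 on ℤ/243ℤ: [162, 54, 18, 6, 2, 1]; 6 cycles in total.
n − c = 243 − 6 = 237; sign = (−1)^237 = -1.
Via Zolotarev, sign(π_{101}) = (101|243) = -1.

-1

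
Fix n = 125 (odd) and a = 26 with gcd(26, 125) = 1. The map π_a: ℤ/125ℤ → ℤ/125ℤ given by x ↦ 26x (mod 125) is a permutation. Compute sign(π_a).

Trace 51: π^k(51) = [51, 76, 101, 1, 26] for k=0..4.
The orbit structure of x ↦ 26x mod 125: 45 orbits of sizes [5, 5, 5, 5, 5, 5, 5, 5, 5, 5, 5, 5, 5, 5, 5, 5, 5, 5, 5, 5, 1, 1, 1, 1, 1, 1, 1, 1, 1, 1, 1, 1, 1, 1, 1, 1, 1, 1, 1, 1, 1, 1, 1, 1, 1].
45 cycles on 125: each ℓ→(−1)^(ℓ−1), product (−1)^80 = +1.
Check: (26/125) = +1 by Zolotarev.

+1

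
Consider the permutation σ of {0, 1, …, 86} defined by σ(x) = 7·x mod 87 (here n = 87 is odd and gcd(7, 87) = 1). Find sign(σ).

+1

Orbit of 16 under x↦7x: [16, 25, 1, 7, 49, 82, 52]… (length divides ord_87(7)).
The orbit structure of x ↦ 7x mod 87: 15 orbits of sizes [7, 7, 7, 7, 7, 7, 7, 7, 7, 7, 7, 7, 1, 1, 1].
87 − 15 = 72 transpositions; sign(π) = (−1)^72 = +1.
The Jacobi symbol (7|87) = +1 (Zolotarev) agrees.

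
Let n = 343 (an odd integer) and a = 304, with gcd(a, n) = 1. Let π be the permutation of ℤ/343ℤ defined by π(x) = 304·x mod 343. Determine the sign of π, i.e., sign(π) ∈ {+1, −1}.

Trace 317: π^k(317) = [317, 328, 242, 166, 43, 38, 233] for k=0..6.
The orbit structure of x ↦ 304x mod 343: 4 orbits of sizes [294, 42, 6, 1].
With 4 cycles on 343 points, sign = (−1)^{343−4} = -1.
Via Zolotarev, sign(π_{304}) = (304|343) = -1.

-1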